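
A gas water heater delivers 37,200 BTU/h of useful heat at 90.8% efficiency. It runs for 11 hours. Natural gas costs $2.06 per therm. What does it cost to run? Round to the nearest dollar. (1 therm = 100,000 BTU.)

$9

Heat delivered = 37,200 BTU/h × 11 h = 409,200 BTU
Gas input = 409,200 / 0.908 = 450,661 BTU
= 450,661 / 100,000 = 4.507 therm
Cost = 4.507 × $2.06/therm = $9.28 ≈ $9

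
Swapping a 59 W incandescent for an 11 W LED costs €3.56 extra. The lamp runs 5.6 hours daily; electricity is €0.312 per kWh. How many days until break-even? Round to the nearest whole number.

42 days

Power saved = 59 − 11 = 48 W
Daily energy saved = 48 W × 5.6 h = 268.8 Wh = 0.2688 kWh
Daily savings = 0.2688 × €0.312 = €0.0839
Payback = €3.56 / €0.0839 per day = 42.45 days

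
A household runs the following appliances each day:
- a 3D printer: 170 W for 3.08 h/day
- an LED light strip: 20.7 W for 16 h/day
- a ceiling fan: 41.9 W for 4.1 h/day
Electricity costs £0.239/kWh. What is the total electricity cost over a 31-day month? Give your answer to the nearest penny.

£7.61

3D printer: 170 W × 3.08 h × 31 d = 16,232 Wh = 16.23 kWh
LED light strip: 20.7 W × 16 h × 31 d = 10,267 Wh = 10.27 kWh
ceiling fan: 41.9 W × 4.1 h × 31 d = 5,325 Wh = 5.325 kWh
Total energy = 16.23 + 10.27 + 5.325 = 31.82 kWh
Cost = 31.82 kWh × £0.239 = £7.61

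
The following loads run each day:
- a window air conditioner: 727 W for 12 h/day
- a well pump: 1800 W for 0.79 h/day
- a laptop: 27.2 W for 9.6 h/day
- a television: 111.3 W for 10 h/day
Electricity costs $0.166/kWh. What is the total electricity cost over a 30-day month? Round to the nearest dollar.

window air conditioner: 727 W × 12 h × 30 d = 261,720 Wh = 261.7 kWh
well pump: 1800 W × 0.79 h × 30 d = 42,660 Wh = 42.66 kWh
laptop: 27.2 W × 9.6 h × 30 d = 7,834 Wh = 7.834 kWh
television: 111.3 W × 10 h × 30 d = 33,390 Wh = 33.39 kWh
Total energy = 261.7 + 42.66 + 7.834 + 33.39 = 345.6 kWh
Cost = 345.6 kWh × $0.166 = $57.37 ≈ $57

$57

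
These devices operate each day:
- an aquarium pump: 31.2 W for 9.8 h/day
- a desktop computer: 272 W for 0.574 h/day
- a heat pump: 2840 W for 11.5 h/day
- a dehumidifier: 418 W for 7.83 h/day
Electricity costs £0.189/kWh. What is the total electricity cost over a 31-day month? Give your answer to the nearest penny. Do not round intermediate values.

£213.24

aquarium pump: 31.2 W × 9.8 h × 31 d = 9,479 Wh = 9.479 kWh
desktop computer: 272 W × 0.574 h × 31 d = 4,840 Wh = 4.84 kWh
heat pump: 2840 W × 11.5 h × 31 d = 1,012,460 Wh = 1,012 kWh
dehumidifier: 418 W × 7.83 h × 31 d = 101,461 Wh = 101.5 kWh
Total energy = 9.479 + 4.84 + 1,012 + 101.5 = 1,128 kWh
Cost = 1,128 kWh × £0.189 = £213.24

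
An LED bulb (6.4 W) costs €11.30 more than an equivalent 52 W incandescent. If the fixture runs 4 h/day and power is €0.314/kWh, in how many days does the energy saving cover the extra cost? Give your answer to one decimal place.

197.3 days

Power saved = 52 − 6.4 = 45.6 W
Daily energy saved = 45.6 W × 4 h = 182.4 Wh = 0.1824 kWh
Daily savings = 0.1824 × €0.314 = €0.0573
Payback = €11.30 / €0.0573 per day = 197.3 days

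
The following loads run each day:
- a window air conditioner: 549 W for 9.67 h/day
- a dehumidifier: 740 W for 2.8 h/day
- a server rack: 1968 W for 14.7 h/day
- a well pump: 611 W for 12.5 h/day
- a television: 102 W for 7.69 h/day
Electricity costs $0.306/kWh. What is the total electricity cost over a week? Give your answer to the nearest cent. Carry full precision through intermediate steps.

window air conditioner: 549 W × 9.67 h × 7 d = 37,162 Wh = 37.16 kWh
dehumidifier: 740 W × 2.8 h × 7 d = 14,504 Wh = 14.5 kWh
server rack: 1968 W × 14.7 h × 7 d = 202,507 Wh = 202.5 kWh
well pump: 611 W × 12.5 h × 7 d = 53,462 Wh = 53.46 kWh
television: 102 W × 7.69 h × 7 d = 5,491 Wh = 5.491 kWh
Total energy = 37.16 + 14.5 + 202.5 + 53.46 + 5.491 = 313.1 kWh
Cost = 313.1 kWh × $0.306 = $95.82

$95.82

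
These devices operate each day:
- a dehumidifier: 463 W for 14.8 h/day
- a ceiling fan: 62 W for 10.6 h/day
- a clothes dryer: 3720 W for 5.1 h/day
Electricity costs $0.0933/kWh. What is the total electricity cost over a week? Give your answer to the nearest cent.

dehumidifier: 463 W × 14.8 h × 7 d = 47,967 Wh = 47.97 kWh
ceiling fan: 62 W × 10.6 h × 7 d = 4,600 Wh = 4.6 kWh
clothes dryer: 3720 W × 5.1 h × 7 d = 132,804 Wh = 132.8 kWh
Total energy = 47.97 + 4.6 + 132.8 = 185.4 kWh
Cost = 185.4 kWh × $0.0933 = $17.30

$17.30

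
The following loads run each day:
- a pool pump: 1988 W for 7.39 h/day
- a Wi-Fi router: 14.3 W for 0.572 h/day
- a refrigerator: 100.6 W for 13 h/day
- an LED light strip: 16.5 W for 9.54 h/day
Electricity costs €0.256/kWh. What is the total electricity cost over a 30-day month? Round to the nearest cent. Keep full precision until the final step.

€124.14

pool pump: 1988 W × 7.39 h × 30 d = 440,740 Wh = 440.7 kWh
Wi-Fi router: 14.3 W × 0.572 h × 30 d = 245 Wh = 0.2454 kWh
refrigerator: 100.6 W × 13 h × 30 d = 39,234 Wh = 39.23 kWh
LED light strip: 16.5 W × 9.54 h × 30 d = 4,722 Wh = 4.722 kWh
Total energy = 440.7 + 0.2454 + 39.23 + 4.722 = 484.9 kWh
Cost = 484.9 kWh × €0.256 = €124.14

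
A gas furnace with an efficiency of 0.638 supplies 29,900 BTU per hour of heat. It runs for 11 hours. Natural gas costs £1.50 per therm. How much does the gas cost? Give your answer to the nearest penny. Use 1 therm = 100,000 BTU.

£7.73

Heat delivered = 29,900 BTU/h × 11 h = 328,900 BTU
Gas input = 328,900 / 0.638 = 515,517 BTU
= 515,517 / 100,000 = 5.155 therm
Cost = 5.155 × £1.50/therm = £7.73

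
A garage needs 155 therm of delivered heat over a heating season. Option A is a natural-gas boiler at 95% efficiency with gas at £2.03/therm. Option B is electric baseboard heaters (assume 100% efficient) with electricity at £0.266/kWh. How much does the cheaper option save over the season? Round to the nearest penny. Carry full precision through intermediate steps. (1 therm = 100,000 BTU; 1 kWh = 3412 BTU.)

£877.17

Heat load = 155 therm × 100,000 = 15,500,000 BTU
Gas: input = 15,500,000 / 0.95 = 16,315,789 BTU = 163.2 therm → 163.2 × £2.03 = £331.21
Electric: 15,500,000 BTU / 3412 = 4,543 kWh → × £0.266 = £1,208.38
Difference = |£331.21 − £1,208.38| = £877.17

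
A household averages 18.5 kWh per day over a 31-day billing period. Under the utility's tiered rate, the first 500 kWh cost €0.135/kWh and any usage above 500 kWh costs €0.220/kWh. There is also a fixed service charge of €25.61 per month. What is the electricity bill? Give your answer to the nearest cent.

Usage = 18.5 kWh/day × 31 days = 573.5 kWh
First 500 kWh × €0.135 = €67.50
Remaining 73.5 kWh × €0.220 = €16.17
Energy charge = €83.67; + service €25.61 = €109.28

€109.28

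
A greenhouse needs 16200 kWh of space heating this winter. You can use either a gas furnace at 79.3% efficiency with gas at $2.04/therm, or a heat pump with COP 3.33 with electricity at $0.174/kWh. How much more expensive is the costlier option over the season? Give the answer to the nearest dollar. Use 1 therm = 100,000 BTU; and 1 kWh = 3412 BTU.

Heat load = 16200 kWh × 3412 = 55,274,400 BTU
Gas: input = 55,274,400 / 0.793 = 69,702,900 BTU = 697 therm → 697 × $2.04 = $1,421.94
Heat pump: 55,274,400 BTU / 3412 = 16,200 kWh heat; / 3.33 = 4,865 kWh in → × $0.174 = $846.49
Difference = |$1,421.94 − $846.49| = $575.45 ≈ $575

$575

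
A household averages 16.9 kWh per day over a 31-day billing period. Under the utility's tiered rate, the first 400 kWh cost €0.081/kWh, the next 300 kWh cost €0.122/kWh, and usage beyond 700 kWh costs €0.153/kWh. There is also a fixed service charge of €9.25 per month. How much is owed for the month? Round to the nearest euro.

€57

Usage = 16.9 kWh/day × 31 days = 523.9 kWh
First 400 kWh × €0.081 = €32.40
Next 123.9 kWh × €0.122 = €15.12
Remaining tier: 0 kWh (not reached)
Energy charge = €47.52; + service €9.25 = €56.77 ≈ €57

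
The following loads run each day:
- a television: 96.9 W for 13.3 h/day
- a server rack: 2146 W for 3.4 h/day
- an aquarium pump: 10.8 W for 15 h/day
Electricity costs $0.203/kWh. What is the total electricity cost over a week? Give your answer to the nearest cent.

$12.43

television: 96.9 W × 13.3 h × 7 d = 9,021 Wh = 9.021 kWh
server rack: 2146 W × 3.4 h × 7 d = 51,075 Wh = 51.07 kWh
aquarium pump: 10.8 W × 15 h × 7 d = 1,134 Wh = 1.134 kWh
Total energy = 9.021 + 51.07 + 1.134 = 61.23 kWh
Cost = 61.23 kWh × $0.203 = $12.43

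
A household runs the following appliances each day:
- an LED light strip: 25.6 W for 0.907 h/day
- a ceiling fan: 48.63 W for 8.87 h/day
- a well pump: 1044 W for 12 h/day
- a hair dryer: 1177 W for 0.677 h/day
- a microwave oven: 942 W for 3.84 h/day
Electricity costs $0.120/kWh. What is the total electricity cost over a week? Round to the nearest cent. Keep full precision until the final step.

LED light strip: 25.6 W × 0.907 h × 7 d = 163 Wh = 0.1625 kWh
ceiling fan: 48.63 W × 8.87 h × 7 d = 3,019 Wh = 3.019 kWh
well pump: 1044 W × 12 h × 7 d = 87,696 Wh = 87.7 kWh
hair dryer: 1177 W × 0.677 h × 7 d = 5,578 Wh = 5.578 kWh
microwave oven: 942 W × 3.84 h × 7 d = 25,321 Wh = 25.32 kWh
Total energy = 0.1625 + 3.019 + 87.7 + 5.578 + 25.32 = 121.8 kWh
Cost = 121.8 kWh × $0.120 = $14.61

$14.61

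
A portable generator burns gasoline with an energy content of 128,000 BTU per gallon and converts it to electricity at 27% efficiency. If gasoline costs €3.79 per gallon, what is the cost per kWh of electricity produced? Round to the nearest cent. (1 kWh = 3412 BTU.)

Electrical output per gallon = 128,000 BTU × 0.27 / 3412 BTU/kWh = 10.13 kWh
Cost per kWh = €3.79 / 10.13 kWh = €0.374

€0.37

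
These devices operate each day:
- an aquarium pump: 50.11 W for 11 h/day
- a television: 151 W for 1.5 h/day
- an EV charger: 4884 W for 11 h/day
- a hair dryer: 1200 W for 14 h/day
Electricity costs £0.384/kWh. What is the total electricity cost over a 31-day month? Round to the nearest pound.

£849

aquarium pump: 50.11 W × 11 h × 31 d = 17,088 Wh = 17.09 kWh
television: 151 W × 1.5 h × 31 d = 7,022 Wh = 7.021 kWh
EV charger: 4884 W × 11 h × 31 d = 1,665,444 Wh = 1,665 kWh
hair dryer: 1200 W × 14 h × 31 d = 520,800 Wh = 520.8 kWh
Total energy = 17.09 + 7.021 + 1,665 + 520.8 = 2,210 kWh
Cost = 2,210 kWh × £0.384 = £848.78 ≈ £849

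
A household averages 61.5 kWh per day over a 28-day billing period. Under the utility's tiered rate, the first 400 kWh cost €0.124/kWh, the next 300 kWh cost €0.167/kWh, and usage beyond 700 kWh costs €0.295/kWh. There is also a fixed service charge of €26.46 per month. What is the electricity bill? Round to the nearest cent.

Usage = 61.5 kWh/day × 28 days = 1722 kWh
First 400 kWh × €0.124 = €49.60
Next 300 kWh × €0.167 = €50.10
Remaining 1022 kWh × €0.295 = €301.49
Energy charge = €401.19; + service €26.46 = €427.65

€427.65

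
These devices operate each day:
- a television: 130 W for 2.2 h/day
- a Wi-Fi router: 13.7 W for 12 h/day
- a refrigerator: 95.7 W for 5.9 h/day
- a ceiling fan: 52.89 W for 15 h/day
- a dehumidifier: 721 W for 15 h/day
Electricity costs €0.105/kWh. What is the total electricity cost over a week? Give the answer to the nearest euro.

€9

television: 130 W × 2.2 h × 7 d = 2,002 Wh = 2.002 kWh
Wi-Fi router: 13.7 W × 12 h × 7 d = 1,151 Wh = 1.151 kWh
refrigerator: 95.7 W × 5.9 h × 7 d = 3,952 Wh = 3.952 kWh
ceiling fan: 52.89 W × 15 h × 7 d = 5,553 Wh = 5.553 kWh
dehumidifier: 721 W × 15 h × 7 d = 75,705 Wh = 75.7 kWh
Total energy = 2.002 + 1.151 + 3.952 + 5.553 + 75.7 = 88.36 kWh
Cost = 88.36 kWh × €0.105 = €9.28 ≈ €9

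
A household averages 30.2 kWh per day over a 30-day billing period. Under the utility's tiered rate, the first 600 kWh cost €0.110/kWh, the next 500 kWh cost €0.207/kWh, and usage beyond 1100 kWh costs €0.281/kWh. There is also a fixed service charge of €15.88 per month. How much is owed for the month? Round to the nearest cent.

Usage = 30.2 kWh/day × 30 days = 906 kWh
First 600 kWh × €0.110 = €66.00
Next 306 kWh × €0.207 = €63.34
Remaining tier: 0 kWh (not reached)
Energy charge = €129.34; + service €15.88 = €145.22

€145.22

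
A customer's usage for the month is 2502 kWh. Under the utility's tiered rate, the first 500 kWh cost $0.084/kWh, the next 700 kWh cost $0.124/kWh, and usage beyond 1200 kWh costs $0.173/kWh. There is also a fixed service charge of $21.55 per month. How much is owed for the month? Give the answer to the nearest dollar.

$376

First 500 kWh × $0.084 = $42.00
Next 700 kWh × $0.124 = $86.80
Remaining 1302 kWh × $0.173 = $225.25
Energy charge = $354.05; + service $21.55 = $375.60 ≈ $376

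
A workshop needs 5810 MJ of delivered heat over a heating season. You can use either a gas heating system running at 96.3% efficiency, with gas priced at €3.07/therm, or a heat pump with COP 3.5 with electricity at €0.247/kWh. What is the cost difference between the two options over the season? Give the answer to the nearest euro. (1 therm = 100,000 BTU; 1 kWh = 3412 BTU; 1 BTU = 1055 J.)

€62

Heat load = 5810 MJ = 5,810,000,000 J / 1055 = 5,507,109 BTU
Gas: input = 5,507,109 / 0.963 = 5,718,701 BTU = 57.19 therm → 57.19 × €3.07 = €175.56
Heat pump: 5,507,109 BTU / 3412 = 1,614 kWh heat; / 3.5 = 461.2 kWh in → × €0.247 = €113.91
Difference = |€175.56 − €113.91| = €61.66 ≈ €62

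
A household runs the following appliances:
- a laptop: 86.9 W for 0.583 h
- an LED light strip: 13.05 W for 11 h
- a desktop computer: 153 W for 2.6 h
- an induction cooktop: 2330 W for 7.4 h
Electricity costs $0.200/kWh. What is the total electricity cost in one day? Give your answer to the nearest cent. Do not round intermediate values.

laptop: 86.9 W × 0.583 h = 51 Wh = 0.05066 kWh
LED light strip: 13.05 W × 11 h = 144 Wh = 0.1436 kWh
desktop computer: 153 W × 2.6 h = 398 Wh = 0.3978 kWh
induction cooktop: 2330 W × 7.4 h = 17,242 Wh = 17.24 kWh
Total energy = 0.05066 + 0.1436 + 0.3978 + 17.24 = 17.83 kWh
Cost = 17.83 kWh × $0.200 = $3.57

$3.57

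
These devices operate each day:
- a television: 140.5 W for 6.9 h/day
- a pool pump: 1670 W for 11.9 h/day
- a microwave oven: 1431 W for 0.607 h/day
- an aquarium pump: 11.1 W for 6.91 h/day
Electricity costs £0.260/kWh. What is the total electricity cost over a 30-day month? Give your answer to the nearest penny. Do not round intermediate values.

£169.94

television: 140.5 W × 6.9 h × 30 d = 29,084 Wh = 29.08 kWh
pool pump: 1670 W × 11.9 h × 30 d = 596,190 Wh = 596.2 kWh
microwave oven: 1431 W × 0.607 h × 30 d = 26,059 Wh = 26.06 kWh
aquarium pump: 11.1 W × 6.91 h × 30 d = 2,301 Wh = 2.301 kWh
Total energy = 29.08 + 596.2 + 26.06 + 2.301 = 653.6 kWh
Cost = 653.6 kWh × £0.260 = £169.94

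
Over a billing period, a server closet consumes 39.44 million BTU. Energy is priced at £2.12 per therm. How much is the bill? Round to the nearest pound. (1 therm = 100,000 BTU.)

£836

39.44 million BTU × (10 therm/million BTU) = 394.4 therm
Cost = 394.4 therm × £2.12/therm = £836.13 ≈ £836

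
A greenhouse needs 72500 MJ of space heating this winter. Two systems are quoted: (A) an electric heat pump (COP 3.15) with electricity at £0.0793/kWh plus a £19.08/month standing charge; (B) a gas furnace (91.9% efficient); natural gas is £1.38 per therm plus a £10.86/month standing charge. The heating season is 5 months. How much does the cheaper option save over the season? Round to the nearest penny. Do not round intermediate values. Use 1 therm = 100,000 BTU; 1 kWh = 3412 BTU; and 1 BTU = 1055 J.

£483.79

Heat load = 72500 MJ = 72,500,000,000 J / 1055 = 68,720,379 BTU
Gas: input = 68,720,379 / 0.919 = 74,777,344 BTU = 747.8 therm → 747.8 × £1.38 = £1,031.93; + 5 × £10.86 standing = £1,086.23
Heat pump: 68,720,379 BTU / 3412 = 20,140 kWh heat; / 3.15 = 6,394 kWh in → × £0.0793 = £507.04; + 5 × £19.08 standing = £602.44
Difference = |£1,086.23 − £602.44| = £483.79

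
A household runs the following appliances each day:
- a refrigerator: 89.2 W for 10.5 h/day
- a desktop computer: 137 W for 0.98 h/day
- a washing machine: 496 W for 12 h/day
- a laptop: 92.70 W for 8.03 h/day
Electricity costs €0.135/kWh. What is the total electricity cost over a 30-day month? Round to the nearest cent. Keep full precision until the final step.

€31.46

refrigerator: 89.2 W × 10.5 h × 30 d = 28,098 Wh = 28.1 kWh
desktop computer: 137 W × 0.98 h × 30 d = 4,028 Wh = 4.028 kWh
washing machine: 496 W × 12 h × 30 d = 178,560 Wh = 178.6 kWh
laptop: 92.70 W × 8.03 h × 30 d = 22,331 Wh = 22.33 kWh
Total energy = 28.1 + 4.028 + 178.6 + 22.33 = 233 kWh
Cost = 233 kWh × €0.135 = €31.46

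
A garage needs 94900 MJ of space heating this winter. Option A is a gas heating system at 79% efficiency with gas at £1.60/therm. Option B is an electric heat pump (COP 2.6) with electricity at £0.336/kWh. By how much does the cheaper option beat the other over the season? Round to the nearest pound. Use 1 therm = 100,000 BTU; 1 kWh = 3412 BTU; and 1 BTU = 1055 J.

Heat load = 94900 MJ = 94,900,000,000 J / 1055 = 89,952,607 BTU
Gas: input = 89,952,607 / 0.79 = 113,864,059 BTU = 1,139 therm → 1,139 × £1.60 = £1,821.82
Heat pump: 89,952,607 BTU / 3412 = 26,360 kWh heat; / 2.6 = 10,140 kWh in → × £0.336 = £3,406.99
Difference = |£1,821.82 − £3,406.99| = £1,585.16 ≈ £1585

£1585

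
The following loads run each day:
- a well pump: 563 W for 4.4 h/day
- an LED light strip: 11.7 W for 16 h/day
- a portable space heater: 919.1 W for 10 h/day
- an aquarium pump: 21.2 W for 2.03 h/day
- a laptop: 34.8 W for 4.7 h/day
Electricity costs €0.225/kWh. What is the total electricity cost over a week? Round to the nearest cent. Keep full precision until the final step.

€19.00

well pump: 563 W × 4.4 h × 7 d = 17,340 Wh = 17.34 kWh
LED light strip: 11.7 W × 16 h × 7 d = 1,310 Wh = 1.31 kWh
portable space heater: 919.1 W × 10 h × 7 d = 64,337 Wh = 64.34 kWh
aquarium pump: 21.2 W × 2.03 h × 7 d = 301 Wh = 0.3013 kWh
laptop: 34.8 W × 4.7 h × 7 d = 1,145 Wh = 1.145 kWh
Total energy = 17.34 + 1.31 + 64.34 + 0.3013 + 1.145 = 84.43 kWh
Cost = 84.43 kWh × €0.225 = €19.00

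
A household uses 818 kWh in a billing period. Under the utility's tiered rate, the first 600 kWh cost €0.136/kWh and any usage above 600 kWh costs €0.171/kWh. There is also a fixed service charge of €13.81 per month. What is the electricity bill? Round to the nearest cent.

First 600 kWh × €0.136 = €81.60
Remaining 218 kWh × €0.171 = €37.28
Energy charge = €118.88; + service €13.81 = €132.69

€132.69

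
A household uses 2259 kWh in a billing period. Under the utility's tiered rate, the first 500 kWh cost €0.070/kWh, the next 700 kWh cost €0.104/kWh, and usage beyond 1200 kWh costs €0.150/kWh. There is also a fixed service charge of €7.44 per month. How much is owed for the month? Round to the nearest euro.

€274

First 500 kWh × €0.070 = €35.00
Next 700 kWh × €0.104 = €72.80
Remaining 1059 kWh × €0.150 = €158.85
Energy charge = €266.65; + service €7.44 = €274.09 ≈ €274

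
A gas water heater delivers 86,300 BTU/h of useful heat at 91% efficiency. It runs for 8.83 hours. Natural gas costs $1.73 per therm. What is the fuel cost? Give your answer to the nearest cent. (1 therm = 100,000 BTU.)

Heat delivered = 86,300 BTU/h × 8.83 h = 762,029 BTU
Gas input = 762,029 / 0.91 = 837,395 BTU
= 837,395 / 100,000 = 8.374 therm
Cost = 8.374 × $1.73/therm = $14.49

$14.49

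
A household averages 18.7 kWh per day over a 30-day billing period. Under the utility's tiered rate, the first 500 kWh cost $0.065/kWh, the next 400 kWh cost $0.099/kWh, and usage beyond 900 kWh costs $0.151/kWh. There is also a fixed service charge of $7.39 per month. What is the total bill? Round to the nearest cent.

$45.93

Usage = 18.7 kWh/day × 30 days = 561 kWh
First 500 kWh × $0.065 = $32.50
Next 61 kWh × $0.099 = $6.04
Remaining tier: 0 kWh (not reached)
Energy charge = $38.54; + service $7.39 = $45.93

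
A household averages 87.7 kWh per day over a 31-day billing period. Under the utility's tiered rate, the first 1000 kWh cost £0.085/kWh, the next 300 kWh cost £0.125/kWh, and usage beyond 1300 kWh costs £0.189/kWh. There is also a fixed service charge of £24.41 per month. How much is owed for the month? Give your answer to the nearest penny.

£415.04

Usage = 87.7 kWh/day × 31 days = 2718.7 kWh
First 1000 kWh × £0.085 = £85.00
Next 300 kWh × £0.125 = £37.50
Remaining 1418.7 kWh × £0.189 = £268.13
Energy charge = £390.63; + service £24.41 = £415.04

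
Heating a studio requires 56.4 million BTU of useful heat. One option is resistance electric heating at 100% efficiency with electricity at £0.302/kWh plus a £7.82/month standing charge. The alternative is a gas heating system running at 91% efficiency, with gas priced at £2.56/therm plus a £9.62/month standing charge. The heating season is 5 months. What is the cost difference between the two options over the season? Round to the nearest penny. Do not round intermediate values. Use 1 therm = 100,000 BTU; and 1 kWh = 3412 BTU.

£3396.39

Heat load = 56.4 × 10⁶ BTU = 56,400,000 BTU
Gas: input = 56,400,000 / 0.91 = 61,978,022 BTU = 619.8 therm → 619.8 × £2.56 = £1,586.64; + 5 × £9.62 standing = £1,634.74
Electric: 56,400,000 BTU / 3412 = 16,530 kWh → × £0.302 = £4,992.03; + 5 × £7.82 standing = £5,031.13
Difference = |£1,634.74 − £5,031.13| = £3,396.39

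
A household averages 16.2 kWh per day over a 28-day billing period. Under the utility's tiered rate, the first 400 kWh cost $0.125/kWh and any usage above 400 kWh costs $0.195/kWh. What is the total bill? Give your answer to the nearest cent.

Usage = 16.2 kWh/day × 28 days = 453.6 kWh
First 400 kWh × $0.125 = $50.00
Remaining 53.6 kWh × $0.195 = $10.45
Total = $60.45

$60.45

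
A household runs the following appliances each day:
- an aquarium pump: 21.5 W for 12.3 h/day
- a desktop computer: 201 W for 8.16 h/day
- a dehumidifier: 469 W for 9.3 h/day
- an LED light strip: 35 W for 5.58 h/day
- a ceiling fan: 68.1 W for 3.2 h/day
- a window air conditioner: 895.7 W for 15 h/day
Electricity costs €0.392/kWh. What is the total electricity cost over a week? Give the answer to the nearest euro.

aquarium pump: 21.5 W × 12.3 h × 7 d = 1,851 Wh = 1.851 kWh
desktop computer: 201 W × 8.16 h × 7 d = 11,481 Wh = 11.48 kWh
dehumidifier: 469 W × 9.3 h × 7 d = 30,532 Wh = 30.53 kWh
LED light strip: 35 W × 5.58 h × 7 d = 1,367 Wh = 1.367 kWh
ceiling fan: 68.1 W × 3.2 h × 7 d = 1,525 Wh = 1.525 kWh
window air conditioner: 895.7 W × 15 h × 7 d = 94,048 Wh = 94.05 kWh
Total energy = 1.851 + 11.48 + 30.53 + 1.367 + 1.525 + 94.05 = 140.8 kWh
Cost = 140.8 kWh × €0.392 = €55.20 ≈ €55

€55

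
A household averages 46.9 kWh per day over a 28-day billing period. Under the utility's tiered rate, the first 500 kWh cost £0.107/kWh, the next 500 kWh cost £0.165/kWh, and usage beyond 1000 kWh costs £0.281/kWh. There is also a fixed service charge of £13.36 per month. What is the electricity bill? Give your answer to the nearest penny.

Usage = 46.9 kWh/day × 28 days = 1313.2 kWh
First 500 kWh × £0.107 = £53.50
Next 500 kWh × £0.165 = £82.50
Remaining 313.2 kWh × £0.281 = £88.01
Energy charge = £224.01; + service £13.36 = £237.37

£237.37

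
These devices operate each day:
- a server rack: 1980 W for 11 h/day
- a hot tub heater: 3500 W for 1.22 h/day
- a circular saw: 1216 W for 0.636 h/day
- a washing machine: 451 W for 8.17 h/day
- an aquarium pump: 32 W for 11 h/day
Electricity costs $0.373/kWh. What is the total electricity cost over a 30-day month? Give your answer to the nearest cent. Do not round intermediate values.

$345.32

server rack: 1980 W × 11 h × 30 d = 653,400 Wh = 653.4 kWh
hot tub heater: 3500 W × 1.22 h × 30 d = 128,100 Wh = 128.1 kWh
circular saw: 1216 W × 0.636 h × 30 d = 23,201 Wh = 23.2 kWh
washing machine: 451 W × 8.17 h × 30 d = 110,540 Wh = 110.5 kWh
aquarium pump: 32 W × 11 h × 30 d = 10,560 Wh = 10.56 kWh
Total energy = 653.4 + 128.1 + 23.2 + 110.5 + 10.56 = 925.8 kWh
Cost = 925.8 kWh × $0.373 = $345.32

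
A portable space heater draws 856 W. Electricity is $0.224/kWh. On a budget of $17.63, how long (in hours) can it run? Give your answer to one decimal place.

Energy budget = $17.63 / $0.224 per kWh = 78.71 kWh = 78,705 Wh
Runtime = 78,705 Wh / 856 W = 91.95 h

91.9 h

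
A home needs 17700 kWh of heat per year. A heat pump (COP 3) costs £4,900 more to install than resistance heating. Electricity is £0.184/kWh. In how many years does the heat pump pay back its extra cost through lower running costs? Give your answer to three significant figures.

Resistance: 17700 kWh × £0.184 = £3,256.80/yr
Heat pump: 17700 / 3 = 5900 kWh in → × £0.184 = £1,085.60/yr
Annual savings = £2,171.20
Payback = £4,900 / £2,171.20 = 2.26 years

2.26 years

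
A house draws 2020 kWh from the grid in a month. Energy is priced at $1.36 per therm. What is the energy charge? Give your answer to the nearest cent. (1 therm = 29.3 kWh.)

2020 kWh × (0.03413 therm/kWh) = 68.94 therm
Cost = 68.94 therm × $1.36/therm = $93.76

$93.76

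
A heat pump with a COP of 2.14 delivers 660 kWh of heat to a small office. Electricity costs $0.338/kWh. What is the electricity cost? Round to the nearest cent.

$104.24

Electrical input = 660 kWh / 2.14 = 308.4 kWh
Cost = 308.4 × $0.338/kWh = $104.24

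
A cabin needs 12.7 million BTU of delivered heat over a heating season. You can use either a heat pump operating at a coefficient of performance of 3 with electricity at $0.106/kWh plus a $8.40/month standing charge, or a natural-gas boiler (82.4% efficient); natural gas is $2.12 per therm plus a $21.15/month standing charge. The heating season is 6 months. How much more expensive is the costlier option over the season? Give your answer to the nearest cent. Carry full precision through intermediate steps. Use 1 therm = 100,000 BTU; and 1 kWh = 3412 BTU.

Heat load = 12.7 × 10⁶ BTU = 12,700,000 BTU
Gas: input = 12,700,000 / 0.824 = 15,412,621 BTU = 154.1 therm → 154.1 × $2.12 = $326.75; + 6 × $21.15 standing = $453.65
Heat pump: 12,700,000 BTU / 3412 = 3,722 kWh heat; / 3 = 1,241 kWh in → × $0.106 = $131.52; + 6 × $8.40 standing = $181.92
Difference = |$453.65 − $181.92| = $271.73

$271.73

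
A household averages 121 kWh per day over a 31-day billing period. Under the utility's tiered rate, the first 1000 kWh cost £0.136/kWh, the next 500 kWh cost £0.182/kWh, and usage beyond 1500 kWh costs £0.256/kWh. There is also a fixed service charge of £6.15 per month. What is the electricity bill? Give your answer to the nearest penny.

£809.41

Usage = 121 kWh/day × 31 days = 3751 kWh
First 1000 kWh × £0.136 = £136.00
Next 500 kWh × £0.182 = £91.00
Remaining 2251 kWh × £0.256 = £576.26
Energy charge = £803.26; + service £6.15 = £809.41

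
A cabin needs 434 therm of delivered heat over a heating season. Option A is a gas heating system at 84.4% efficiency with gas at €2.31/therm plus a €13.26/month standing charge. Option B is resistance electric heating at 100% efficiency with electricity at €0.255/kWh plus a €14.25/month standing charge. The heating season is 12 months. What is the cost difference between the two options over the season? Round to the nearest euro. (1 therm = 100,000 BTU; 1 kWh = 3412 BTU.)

€2068

Heat load = 434 therm × 100,000 = 43,400,000 BTU
Gas: input = 43,400,000 / 0.844 = 51,421,801 BTU = 514.2 therm → 514.2 × €2.31 = €1,187.84; + 12 × €13.26 standing = €1,346.96
Electric: 43,400,000 BTU / 3412 = 12,720 kWh → × €0.255 = €3,243.55; + 12 × €14.25 standing = €3,414.55
Difference = |€1,346.96 − €3,414.55| = €2,067.59 ≈ €2068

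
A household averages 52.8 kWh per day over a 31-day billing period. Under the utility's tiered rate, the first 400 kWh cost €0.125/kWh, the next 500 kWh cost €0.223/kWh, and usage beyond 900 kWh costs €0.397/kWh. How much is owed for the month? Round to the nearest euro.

€454

Usage = 52.8 kWh/day × 31 days = 1636.8 kWh
First 400 kWh × €0.125 = €50.00
Next 500 kWh × €0.223 = €111.50
Remaining 736.8 kWh × €0.397 = €292.51
Total = €454.01 ≈ €454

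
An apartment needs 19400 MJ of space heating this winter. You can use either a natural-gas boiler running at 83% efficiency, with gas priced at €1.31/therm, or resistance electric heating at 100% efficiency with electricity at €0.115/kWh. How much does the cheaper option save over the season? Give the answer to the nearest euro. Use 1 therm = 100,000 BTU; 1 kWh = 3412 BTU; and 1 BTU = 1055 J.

€330

Heat load = 19400 MJ = 19,400,000,000 J / 1055 = 18,388,626 BTU
Gas: input = 18,388,626 / 0.83 = 22,154,971 BTU = 221.5 therm → 221.5 × €1.31 = €290.23
Electric: 18,388,626 BTU / 3412 = 5,389 kWh → × €0.115 = €619.78
Difference = |€290.23 − €619.78| = €329.55 ≈ €330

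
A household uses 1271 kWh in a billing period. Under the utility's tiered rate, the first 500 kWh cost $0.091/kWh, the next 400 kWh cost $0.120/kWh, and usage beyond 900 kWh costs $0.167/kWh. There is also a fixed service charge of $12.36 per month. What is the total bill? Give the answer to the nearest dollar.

$168

First 500 kWh × $0.091 = $45.50
Next 400 kWh × $0.120 = $48.00
Remaining 371 kWh × $0.167 = $61.96
Energy charge = $155.46; + service $12.36 = $167.82 ≈ $168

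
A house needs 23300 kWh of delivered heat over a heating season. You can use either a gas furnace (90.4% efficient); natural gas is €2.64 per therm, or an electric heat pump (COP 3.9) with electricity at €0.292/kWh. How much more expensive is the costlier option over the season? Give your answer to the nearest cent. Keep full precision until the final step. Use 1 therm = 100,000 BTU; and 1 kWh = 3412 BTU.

€577.16

Heat load = 23300 kWh × 3412 = 79,499,600 BTU
Gas: input = 79,499,600 / 0.904 = 87,942,035 BTU = 879.4 therm → 879.4 × €2.64 = €2,321.67
Heat pump: 79,499,600 BTU / 3412 = 23,300 kWh heat; / 3.9 = 5,974 kWh in → × €0.292 = €1,744.51
Difference = |€2,321.67 − €1,744.51| = €577.16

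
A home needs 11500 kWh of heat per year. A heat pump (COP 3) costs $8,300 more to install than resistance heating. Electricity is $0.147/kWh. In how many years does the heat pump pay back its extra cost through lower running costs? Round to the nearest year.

Resistance: 11500 kWh × $0.147 = $1,690.50/yr
Heat pump: 11500 / 3 = 3833 kWh in → × $0.147 = $563.50/yr
Annual savings = $1,127.00
Payback = $8,300 / $1,127.00 = 7.36 years

7 years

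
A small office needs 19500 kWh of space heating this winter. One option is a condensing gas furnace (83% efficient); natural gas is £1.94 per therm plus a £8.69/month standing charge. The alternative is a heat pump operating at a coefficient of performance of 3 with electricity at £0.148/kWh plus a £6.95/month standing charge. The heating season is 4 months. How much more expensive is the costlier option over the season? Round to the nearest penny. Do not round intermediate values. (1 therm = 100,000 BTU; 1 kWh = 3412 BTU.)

£600.09

Heat load = 19500 kWh × 3412 = 66,534,000 BTU
Gas: input = 66,534,000 / 0.83 = 80,161,446 BTU = 801.6 therm → 801.6 × £1.94 = £1,555.13; + 4 × £8.69 standing = £1,589.89
Heat pump: 66,534,000 BTU / 3412 = 19,500 kWh heat; / 3 = 6,500 kWh in → × £0.148 = £962.00; + 4 × £6.95 standing = £989.80
Difference = |£1,589.89 − £989.80| = £600.09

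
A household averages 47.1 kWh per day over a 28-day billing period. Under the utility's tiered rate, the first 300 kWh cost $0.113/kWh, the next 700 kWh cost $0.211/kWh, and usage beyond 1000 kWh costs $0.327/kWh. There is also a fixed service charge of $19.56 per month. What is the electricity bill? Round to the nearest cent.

$305.41

Usage = 47.1 kWh/day × 28 days = 1318.8 kWh
First 300 kWh × $0.113 = $33.90
Next 700 kWh × $0.211 = $147.70
Remaining 318.8 kWh × $0.327 = $104.25
Energy charge = $285.85; + service $19.56 = $305.41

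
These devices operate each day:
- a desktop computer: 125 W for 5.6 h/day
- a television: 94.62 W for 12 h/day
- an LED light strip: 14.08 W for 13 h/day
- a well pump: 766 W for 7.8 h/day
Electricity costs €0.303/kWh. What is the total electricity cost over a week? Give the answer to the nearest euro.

desktop computer: 125 W × 5.6 h × 7 d = 4,900 Wh = 4.9 kWh
television: 94.62 W × 12 h × 7 d = 7,948 Wh = 7.948 kWh
LED light strip: 14.08 W × 13 h × 7 d = 1,281 Wh = 1.281 kWh
well pump: 766 W × 7.8 h × 7 d = 41,824 Wh = 41.82 kWh
Total energy = 4.9 + 7.948 + 1.281 + 41.82 = 55.95 kWh
Cost = 55.95 kWh × €0.303 = €16.95 ≈ €17

€17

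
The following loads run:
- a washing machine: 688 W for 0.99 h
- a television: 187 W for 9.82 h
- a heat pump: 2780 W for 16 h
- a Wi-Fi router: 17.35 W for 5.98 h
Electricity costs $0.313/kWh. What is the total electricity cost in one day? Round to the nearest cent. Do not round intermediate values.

washing machine: 688 W × 0.99 h = 681 Wh = 0.6811 kWh
television: 187 W × 9.82 h = 1,836 Wh = 1.836 kWh
heat pump: 2780 W × 16 h = 44,480 Wh = 44.48 kWh
Wi-Fi router: 17.35 W × 5.98 h = 104 Wh = 0.1038 kWh
Total energy = 0.6811 + 1.836 + 44.48 + 0.1038 = 47.1 kWh
Cost = 47.1 kWh × $0.313 = $14.74

$14.74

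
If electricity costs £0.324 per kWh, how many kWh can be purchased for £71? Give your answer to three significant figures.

£71 / £0.324 per kWh = 219.1 kWh

219 kWh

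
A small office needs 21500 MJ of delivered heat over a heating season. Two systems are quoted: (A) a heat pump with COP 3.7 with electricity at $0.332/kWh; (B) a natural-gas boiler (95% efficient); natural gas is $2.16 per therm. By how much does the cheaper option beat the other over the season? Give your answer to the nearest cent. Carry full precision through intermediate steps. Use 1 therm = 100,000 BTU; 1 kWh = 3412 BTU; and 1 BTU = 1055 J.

$72.58

Heat load = 21500 MJ = 21,500,000,000 J / 1055 = 20,379,147 BTU
Gas: input = 20,379,147 / 0.95 = 21,451,734 BTU = 214.5 therm → 214.5 × $2.16 = $463.36
Heat pump: 20,379,147 BTU / 3412 = 5,973 kWh heat; / 3.7 = 1,614 kWh in → × $0.332 = $535.94
Difference = |$463.36 − $535.94| = $72.58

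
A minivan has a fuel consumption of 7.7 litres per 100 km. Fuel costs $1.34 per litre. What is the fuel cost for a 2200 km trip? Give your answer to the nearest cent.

$227.00

Fuel = 7.7 L/100 km × 2200 km / 100 = 169.4 L
Cost = 169.4 L × $1.34/L = $227.00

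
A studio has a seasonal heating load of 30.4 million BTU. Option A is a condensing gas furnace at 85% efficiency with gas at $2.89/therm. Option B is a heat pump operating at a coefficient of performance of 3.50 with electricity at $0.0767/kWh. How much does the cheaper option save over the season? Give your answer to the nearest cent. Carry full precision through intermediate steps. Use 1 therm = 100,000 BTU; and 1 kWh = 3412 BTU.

$838.35

Heat load = 30.4 × 10⁶ BTU = 30,400,000 BTU
Gas: input = 30,400,000 / 0.85 = 35,764,706 BTU = 357.6 therm → 357.6 × $2.89 = $1,033.60
Heat pump: 30,400,000 BTU / 3412 = 8,910 kWh heat; / 3.50 = 2,546 kWh in → × $0.0767 = $195.25
Difference = |$1,033.60 − $195.25| = $838.35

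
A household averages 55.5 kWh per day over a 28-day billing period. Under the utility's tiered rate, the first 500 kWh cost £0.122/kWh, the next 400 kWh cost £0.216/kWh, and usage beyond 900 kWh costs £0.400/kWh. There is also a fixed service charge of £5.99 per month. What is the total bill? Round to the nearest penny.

Usage = 55.5 kWh/day × 28 days = 1554 kWh
First 500 kWh × £0.122 = £61.00
Next 400 kWh × £0.216 = £86.40
Remaining 654 kWh × £0.400 = £261.60
Energy charge = £409.00; + service £5.99 = £414.99

£414.99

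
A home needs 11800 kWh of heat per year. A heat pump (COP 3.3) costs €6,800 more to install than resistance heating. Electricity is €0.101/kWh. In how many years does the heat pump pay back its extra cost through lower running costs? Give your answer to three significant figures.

Resistance: 11800 kWh × €0.101 = €1,191.80/yr
Heat pump: 11800 / 3.3 = 3576 kWh in → × €0.101 = €361.15/yr
Annual savings = €830.65
Payback = €6,800 / €830.65 = 8.19 years

8.19 years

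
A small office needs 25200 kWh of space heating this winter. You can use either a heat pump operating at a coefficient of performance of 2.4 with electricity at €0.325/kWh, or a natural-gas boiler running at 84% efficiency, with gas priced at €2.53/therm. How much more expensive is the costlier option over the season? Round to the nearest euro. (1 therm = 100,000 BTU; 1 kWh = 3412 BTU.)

Heat load = 25200 kWh × 3412 = 85,982,400 BTU
Gas: input = 85,982,400 / 0.84 = 102,360,000 BTU = 1,024 therm → 1,024 × €2.53 = €2,589.71
Heat pump: 85,982,400 BTU / 3412 = 25,200 kWh heat; / 2.4 = 10,500 kWh in → × €0.325 = €3,412.50
Difference = |€2,589.71 − €3,412.50| = €822.79 ≈ €823

€823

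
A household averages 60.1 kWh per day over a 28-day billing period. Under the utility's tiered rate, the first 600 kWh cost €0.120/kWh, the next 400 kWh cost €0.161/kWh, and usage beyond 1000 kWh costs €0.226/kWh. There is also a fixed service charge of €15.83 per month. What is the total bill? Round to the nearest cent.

€306.54

Usage = 60.1 kWh/day × 28 days = 1682.8 kWh
First 600 kWh × €0.120 = €72.00
Next 400 kWh × €0.161 = €64.40
Remaining 682.8 kWh × €0.226 = €154.31
Energy charge = €290.71; + service €15.83 = €306.54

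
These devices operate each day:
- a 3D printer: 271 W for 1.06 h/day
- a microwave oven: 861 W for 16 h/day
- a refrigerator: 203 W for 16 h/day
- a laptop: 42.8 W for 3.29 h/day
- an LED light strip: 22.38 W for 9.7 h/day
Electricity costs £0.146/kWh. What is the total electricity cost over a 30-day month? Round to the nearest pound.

£77

3D printer: 271 W × 1.06 h × 30 d = 8,618 Wh = 8.618 kWh
microwave oven: 861 W × 16 h × 30 d = 413,280 Wh = 413.3 kWh
refrigerator: 203 W × 16 h × 30 d = 97,440 Wh = 97.44 kWh
laptop: 42.8 W × 3.29 h × 30 d = 4,224 Wh = 4.224 kWh
LED light strip: 22.38 W × 9.7 h × 30 d = 6,513 Wh = 6.513 kWh
Total energy = 8.618 + 413.3 + 97.44 + 4.224 + 6.513 = 530.1 kWh
Cost = 530.1 kWh × £0.146 = £77.39 ≈ £77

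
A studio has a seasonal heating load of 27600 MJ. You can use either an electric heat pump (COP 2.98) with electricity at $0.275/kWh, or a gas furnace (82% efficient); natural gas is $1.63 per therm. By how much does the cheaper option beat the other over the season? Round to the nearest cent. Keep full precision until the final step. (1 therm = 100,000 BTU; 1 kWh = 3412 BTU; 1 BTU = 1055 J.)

$187.53

Heat load = 27600 MJ = 27,600,000,000 J / 1055 = 26,161,137 BTU
Gas: input = 26,161,137 / 0.82 = 31,903,826 BTU = 319 therm → 319 × $1.63 = $520.03
Heat pump: 26,161,137 BTU / 3412 = 7,667 kWh heat; / 2.98 = 2,573 kWh in → × $0.275 = $707.56
Difference = |$520.03 − $707.56| = $187.53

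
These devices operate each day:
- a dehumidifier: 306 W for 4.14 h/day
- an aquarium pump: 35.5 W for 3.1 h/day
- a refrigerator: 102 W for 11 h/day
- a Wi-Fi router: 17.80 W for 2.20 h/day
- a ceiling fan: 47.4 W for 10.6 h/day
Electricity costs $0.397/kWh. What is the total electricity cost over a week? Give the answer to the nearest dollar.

$8

dehumidifier: 306 W × 4.14 h × 7 d = 8,868 Wh = 8.868 kWh
aquarium pump: 35.5 W × 3.1 h × 7 d = 770 Wh = 0.7703 kWh
refrigerator: 102 W × 11 h × 7 d = 7,854 Wh = 7.854 kWh
Wi-Fi router: 17.80 W × 2.20 h × 7 d = 274 Wh = 0.2741 kWh
ceiling fan: 47.4 W × 10.6 h × 7 d = 3,517 Wh = 3.517 kWh
Total energy = 8.868 + 0.7703 + 7.854 + 0.2741 + 3.517 = 21.28 kWh
Cost = 21.28 kWh × $0.397 = $8.45 ≈ $8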